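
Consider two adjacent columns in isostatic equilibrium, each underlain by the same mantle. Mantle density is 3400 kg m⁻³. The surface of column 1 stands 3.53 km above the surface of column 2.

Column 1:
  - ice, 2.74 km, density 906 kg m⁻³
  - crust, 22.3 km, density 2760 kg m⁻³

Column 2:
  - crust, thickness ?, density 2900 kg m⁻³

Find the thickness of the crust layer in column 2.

18.2 km

Take the compensation level at the base of the deeper column (depth z_c below the surface of column 1) and equate Σ ρ_i t_i down to z_c; mantle fills any gap and the z_c terms cancel.
Column 1: 2.74×906 + 22.3×2760 + (z_c − 25.04)×3400
Column 2: 3.53×0 + x×2900 + (z_c − 3.53 − 0 − x)×3400
The z_c×3400 term appears on both sides and cancels. Collect the known terms of each column as K = Σ(ρt)_known − 3400 × (depth of known layers): K_1 = 64030.44 − 3400×25.04 = −21105.56; K_2 = 0 − 3400×(3.53 + 0) = −12002.
Balance: K_1 = K_2 − x×(3400 − 2900), so x = (K_2 − K_1)/(3400 − 2900) = 9103.56/500 = 18.2 km.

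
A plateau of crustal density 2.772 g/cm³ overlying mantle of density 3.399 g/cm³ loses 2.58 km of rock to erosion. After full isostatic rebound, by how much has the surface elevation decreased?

0.476 km

Rebound u = e ρ_c/ρ_m = 2.58 km × 2.772/3.399 = 2.104 km.
Net surface drop = e − u = 2.58 km − 2.104 km = e (ρ_m − ρ_c)/ρ_m = 0.476 km.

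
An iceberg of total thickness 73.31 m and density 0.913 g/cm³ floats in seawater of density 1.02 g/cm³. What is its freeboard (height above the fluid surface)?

7.69 m

Floating equilibrium: submerged depth d = t ρ_obj/ρ_fluid = 73.31 m × 0.913/1.02 = 65.62 m.
Freeboard = t − d = 73.31 m − 65.62 m = 7.69 m.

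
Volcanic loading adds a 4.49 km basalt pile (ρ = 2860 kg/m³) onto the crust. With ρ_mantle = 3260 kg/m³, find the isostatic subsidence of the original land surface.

Subaerial loading: s = t ρ_load / ρ_m.
s = 4.49 km × 2860/3260 = 3.94 km.

3.94 km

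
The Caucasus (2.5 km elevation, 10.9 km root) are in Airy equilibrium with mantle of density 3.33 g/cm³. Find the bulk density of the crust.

2.71 g/cm³

ρ_c h = (ρ_m − ρ_c) r → ρ_c (h + r) = ρ_m r → ρ_c = ρ_m r / (h + r).
ρ_c = 3.33 × 10.9 km / (2.5 km + 10.9 km) = 2.71 g/cm³.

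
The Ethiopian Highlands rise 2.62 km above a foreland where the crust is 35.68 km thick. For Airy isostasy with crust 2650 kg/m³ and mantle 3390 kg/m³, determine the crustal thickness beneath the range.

47.7 km

Root depth r = h ρ_c / (ρ_m − ρ_c) = 2.62 km × 2650 / 740 = 9.382 km.
Total thickness = T + h + r = 35.68 km + 2.62 km + 9.382 km = 47.7 km.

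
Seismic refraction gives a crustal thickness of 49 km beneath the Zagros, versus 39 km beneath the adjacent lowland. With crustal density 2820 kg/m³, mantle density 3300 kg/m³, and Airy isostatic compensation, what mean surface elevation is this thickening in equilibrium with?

1.45 km

Excess crust Δ = 49 km − 39 km = 10 km, split between elevation h and root r with h + r = Δ.
Airy balance ρ_c h = (ρ_m − ρ_c) r gives r = h ρ_c/(ρ_m − ρ_c), so h (1 + ρ_c/(ρ_m − ρ_c)) = Δ, i.e. h = Δ (ρ_m − ρ_c)/ρ_m.
h = 10 km × 480/3300 = 1.45 km.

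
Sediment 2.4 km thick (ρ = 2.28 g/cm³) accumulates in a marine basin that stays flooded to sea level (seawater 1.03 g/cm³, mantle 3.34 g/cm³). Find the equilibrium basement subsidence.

1.3 km

Submarine loading: the sediment displaces seawater, and the subsidence is in turn flooded, so s (ρ_m − ρ_w) = t (ρ_sed − ρ_w).
s = 2.4 km × (2.28 − 1.03) / (3.34 − 1.03) = 1.3 km.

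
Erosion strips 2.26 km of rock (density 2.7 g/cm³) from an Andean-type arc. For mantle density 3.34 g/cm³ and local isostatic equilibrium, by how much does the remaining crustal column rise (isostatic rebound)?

Unloading: uplift u = e ρ_c/ρ_m = 2.26 km × 2.7/3.34 = 1.83 km.

1.83 km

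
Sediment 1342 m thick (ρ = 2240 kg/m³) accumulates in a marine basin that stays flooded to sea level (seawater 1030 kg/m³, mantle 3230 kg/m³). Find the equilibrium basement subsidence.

738 m

Submarine loading: the sediment displaces seawater, and the subsidence is in turn flooded, so s (ρ_m − ρ_w) = t (ρ_sed − ρ_w).
s = 1342 m × (2240 − 1030) / (3230 − 1030) = 738 m.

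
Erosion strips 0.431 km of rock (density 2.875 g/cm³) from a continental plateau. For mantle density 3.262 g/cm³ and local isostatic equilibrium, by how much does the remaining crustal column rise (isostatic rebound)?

0.38 km

Unloading: uplift u = e ρ_c/ρ_m = 0.431 km × 2.875/3.262 = 0.38 km.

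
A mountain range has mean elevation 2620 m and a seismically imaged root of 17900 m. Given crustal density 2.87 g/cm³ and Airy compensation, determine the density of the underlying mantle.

Airy balance: ρ_c h = (ρ_m − ρ_c) r → ρ_m = ρ_c (1 + h/r).
ρ_m = 2.87 × (1 + 2620 m/17900 m) = 3.29 g/cm³.

3.29 g/cm³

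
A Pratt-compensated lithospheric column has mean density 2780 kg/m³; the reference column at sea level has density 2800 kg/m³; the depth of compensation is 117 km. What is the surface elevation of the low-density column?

ρ_ref D = ρ (D + h) → h = D (ρ_ref − ρ)/ρ.
h = 117 km × (2800 − 2780)/2780 = 0.842 km.

0.842 km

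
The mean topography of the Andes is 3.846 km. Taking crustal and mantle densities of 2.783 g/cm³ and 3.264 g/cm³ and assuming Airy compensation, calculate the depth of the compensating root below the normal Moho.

In Airy isostatic equilibrium: the weight of the topography is balanced by the buoyancy of the root, ρ_c h = (ρ_m − ρ_c) r.
r = h · ρ_c / (ρ_m − ρ_c) = 3.846 km × 2.783 / (3.264 − 2.783) = 22.3 km.

22.3 km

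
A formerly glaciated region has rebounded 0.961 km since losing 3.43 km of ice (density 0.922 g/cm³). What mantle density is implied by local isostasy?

3.29 g/cm³

ρ_m = ρ_ice t / u = 0.922 × 3.43 km/0.961 km = 3.29 g/cm³.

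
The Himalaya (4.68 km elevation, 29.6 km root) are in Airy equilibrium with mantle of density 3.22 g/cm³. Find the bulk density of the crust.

ρ_c h = (ρ_m − ρ_c) r → ρ_c (h + r) = ρ_m r → ρ_c = ρ_m r / (h + r).
ρ_c = 3.22 × 29.6 km / (4.68 km + 29.6 km) = 2.78 g/cm³.

2.78 g/cm³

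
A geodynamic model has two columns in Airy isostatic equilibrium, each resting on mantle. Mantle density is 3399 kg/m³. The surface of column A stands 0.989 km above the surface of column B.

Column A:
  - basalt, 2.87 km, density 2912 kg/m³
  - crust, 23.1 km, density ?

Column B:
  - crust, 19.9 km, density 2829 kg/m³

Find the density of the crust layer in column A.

2820 kg/m³

Take the compensation level at the base of the deeper column (depth z_c below the surface of column A) and equate Σ ρ_i t_i down to z_c; mantle fills any gap and the z_c terms cancel.
Column A: 2.87×2912 + 23.1×ρ + (z_c − 25.97)×3399
Column B: 0.989×0 + 19.9×2829 + (z_c − 0.989 − 19.9)×3399
The z_c×3399 term appears on both sides and cancels. Collect the known terms of each column as K = Σ(ρt)_known − 3399 × (depth of known layers): K_A = 8357.44 − 3399×25.97 = −79914.59; K_B = 56297.1 − 3399×(0.989 + 19.9) = −14704.611.
Balance: K_A + 23.1×ρ = K_B, so ρ = (K_B − K_A)/23.1 = 65210/23.1 = 2820 kg/m³.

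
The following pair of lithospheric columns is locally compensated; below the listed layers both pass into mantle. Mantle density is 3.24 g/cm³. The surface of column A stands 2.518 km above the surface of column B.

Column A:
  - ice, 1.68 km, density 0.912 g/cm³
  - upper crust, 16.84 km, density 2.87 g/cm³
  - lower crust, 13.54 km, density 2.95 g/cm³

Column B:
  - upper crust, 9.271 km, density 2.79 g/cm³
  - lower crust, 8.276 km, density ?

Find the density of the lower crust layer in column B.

Take the compensation level at the base of the deeper column (depth z_c below the surface of column A) and equate Σ ρ_i t_i down to z_c; mantle fills any gap and the z_c terms cancel.
Column A: 1.68×0.912 + 16.84×2.87 + 13.54×2.95 + (z_c − 32.06)×3.24
Column B: 2.518×0 + 9.271×2.79 + 8.276×ρ + (z_c − 2.518 − 17.547)×3.24
The z_c×3.24 term appears on both sides and cancels. Collect the known terms of each column as K = Σ(ρt)_known − 3.24 × (depth of known layers): K_A = 89.80596 − 3.24×32.06 = −14.06844; K_B = 25.86609 − 3.24×(2.518 + 17.547) = −39.14451.
Balance: K_A = K_B + 8.276×ρ, so ρ = (K_A − K_B)/8.276 = 25.0761/8.276 = 3.03 g/cm³.

3.03 g/cm³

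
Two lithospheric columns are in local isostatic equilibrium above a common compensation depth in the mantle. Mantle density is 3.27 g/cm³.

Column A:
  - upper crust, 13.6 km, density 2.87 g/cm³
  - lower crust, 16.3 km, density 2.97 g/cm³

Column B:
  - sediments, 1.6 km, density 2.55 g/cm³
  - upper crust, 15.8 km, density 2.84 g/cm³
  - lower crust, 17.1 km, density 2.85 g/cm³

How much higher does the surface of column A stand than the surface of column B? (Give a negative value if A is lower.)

For any compensation level in the mantle, the mantle terms cancel and isostasy reduces to e = (Σt_A − Σt_B) − (Σ(ρt)_A − Σ(ρt)_B) / ρ_m.
Σt_A = 29.9 km; Σt_B = 34.5 km; Σ(ρt)_A = 87.443; Σ(ρt)_B = 97.687 (in km·g/cm³).
e = (29.9 − 34.5) − (87.443 − 97.687) / 3.27 = −1.47 km.

−1.47 km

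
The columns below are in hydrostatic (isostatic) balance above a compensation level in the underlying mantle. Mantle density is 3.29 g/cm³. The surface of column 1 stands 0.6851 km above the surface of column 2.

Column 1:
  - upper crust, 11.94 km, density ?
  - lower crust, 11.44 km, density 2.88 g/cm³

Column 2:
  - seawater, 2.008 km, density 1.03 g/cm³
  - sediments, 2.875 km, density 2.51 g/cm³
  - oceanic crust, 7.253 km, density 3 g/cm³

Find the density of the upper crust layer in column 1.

2.75 g/cm³

Take the compensation level at the base of the deeper column (depth z_c below the surface of column 1) and equate Σ ρ_i t_i down to z_c; mantle fills any gap and the z_c terms cancel.
Column 1: 11.94×ρ + 11.44×2.88 + (z_c − 23.38)×3.29
Column 2: 0.6851×0 + 2.008×1.03 + 2.875×2.51 + 7.253×3 + (z_c − 0.6851 − 12.136)×3.29
The z_c×3.29 term appears on both sides and cancels. Collect the known terms of each column as K = Σ(ρt)_known − 3.29 × (depth of known layers): K_1 = 32.9472 − 3.29×23.38 = −43.973; K_2 = 31.04349 − 3.29×(0.6851 + 12.136) = −11.137929.
Balance: K_1 + 11.94×ρ = K_2, so ρ = (K_2 − K_1)/11.94 = 32.8351/11.94 = 2.75 g/cm³.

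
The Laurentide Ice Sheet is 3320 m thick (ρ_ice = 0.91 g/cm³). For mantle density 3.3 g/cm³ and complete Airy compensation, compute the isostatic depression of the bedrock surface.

916 m

Balancing pressure at the compensation depth: the ice load ρ_ice t is balanced by mantle displaced below, ρ_m s.
s = t ρ_ice / ρ_m = 3320 m × 0.91/3.3 = 916 m.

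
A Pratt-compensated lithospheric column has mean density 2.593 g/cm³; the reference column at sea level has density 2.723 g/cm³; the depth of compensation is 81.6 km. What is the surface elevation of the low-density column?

4.09 km

ρ_ref D = ρ (D + h) → h = D (ρ_ref − ρ)/ρ.
h = 81.6 km × (2.723 − 2.593)/2.593 = 4.09 km.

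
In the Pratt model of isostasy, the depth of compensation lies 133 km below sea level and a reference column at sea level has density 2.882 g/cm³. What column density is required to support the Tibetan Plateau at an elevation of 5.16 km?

Pratt balance: ρ_ref D = ρ (D + h).
ρ = ρ_ref D/(D + h) = 2.882 × 133 km/(133 km + 5.16 km) = 2.77 g/cm³.

2.77 g/cm³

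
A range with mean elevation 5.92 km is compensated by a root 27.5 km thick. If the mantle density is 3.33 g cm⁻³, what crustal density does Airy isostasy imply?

2.74 g cm⁻³

ρ_c h = (ρ_m − ρ_c) r → ρ_c (h + r) = ρ_m r → ρ_c = ρ_m r / (h + r).
ρ_c = 3.33 × 27.5 km / (5.92 km + 27.5 km) = 2.74 g cm⁻³.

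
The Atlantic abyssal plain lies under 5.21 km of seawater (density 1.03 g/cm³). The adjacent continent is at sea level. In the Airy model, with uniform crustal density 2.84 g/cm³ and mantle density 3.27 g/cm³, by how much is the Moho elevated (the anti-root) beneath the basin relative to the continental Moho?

21.9 km

In Airy isostatic equilibrium: replacing crust with seawater at the top is compensated by replacing crust with mantle at the base: d (ρ_c − ρ_w) = a (ρ_m − ρ_c).
a = d (ρ_c − ρ_w)/(ρ_m − ρ_c) = 5.21 km × 1.81/0.43 = 21.9 km.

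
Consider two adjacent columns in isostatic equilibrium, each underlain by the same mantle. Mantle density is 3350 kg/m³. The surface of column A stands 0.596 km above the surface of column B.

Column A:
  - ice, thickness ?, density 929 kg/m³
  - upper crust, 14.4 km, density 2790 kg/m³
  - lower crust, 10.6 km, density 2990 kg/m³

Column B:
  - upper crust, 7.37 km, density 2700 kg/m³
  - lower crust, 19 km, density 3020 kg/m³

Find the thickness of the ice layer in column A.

0.486 km

Take the compensation level at the base of the deeper column (depth z_c below the surface of column A) and equate Σ ρ_i t_i down to z_c; mantle fills any gap and the z_c terms cancel.
Column A: x×929 + 14.4×2790 + 10.6×2990 + (z_c − 25 − x)×3350
Column B: 0.596×0 + 7.37×2700 + 19×3020 + (z_c − 0.596 − 26.37)×3350
The z_c×3350 term appears on both sides and cancels. Collect the known terms of each column as K = Σ(ρt)_known − 3350 × (depth of known layers): K_A = 71870 − 3350×25 = −11880; K_B = 77279 − 3350×(0.596 + 26.37) = −13057.1.
Balance: K_A − x×(3350 − 929) = K_B, so x = (K_A − K_B)/(3350 − 929) = 1177.1/2421 = 0.486 km.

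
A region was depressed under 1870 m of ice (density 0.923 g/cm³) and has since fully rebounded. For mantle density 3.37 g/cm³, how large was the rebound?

512 m

Removing the load lets mantle flow back in; uplift u satisfies ρ_ice t = ρ_m u.
u = t ρ_ice/ρ_m = 1870 m × 0.923/3.37 = 512 m.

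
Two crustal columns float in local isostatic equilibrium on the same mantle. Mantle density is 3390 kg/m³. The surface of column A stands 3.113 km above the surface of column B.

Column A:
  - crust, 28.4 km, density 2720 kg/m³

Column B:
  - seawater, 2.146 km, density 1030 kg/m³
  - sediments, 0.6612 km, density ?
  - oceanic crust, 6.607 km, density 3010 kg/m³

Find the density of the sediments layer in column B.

Take the compensation level at the base of the deeper column (depth z_c below the surface of column A) and equate Σ ρ_i t_i down to z_c; mantle fills any gap and the z_c terms cancel.
Column A: 28.4×2720 + (z_c − 28.4)×3390
Column B: 3.113×0 + 2.146×1030 + 0.6612×ρ + 6.607×3010 + (z_c − 3.113 − 9.4142)×3390
The z_c×3390 term appears on both sides and cancels. Collect the known terms of each column as K = Σ(ρt)_known − 3390 × (depth of known layers): K_A = 77248 − 3390×28.4 = −19028; K_B = 22097.45 − 3390×(3.113 + 9.4142) = −20369.758.
Balance: K_A = K_B + 0.6612×ρ, so ρ = (K_A − K_B)/0.6612 = 1341.76/0.6612 = 2030 kg/m³.

2030 kg/m³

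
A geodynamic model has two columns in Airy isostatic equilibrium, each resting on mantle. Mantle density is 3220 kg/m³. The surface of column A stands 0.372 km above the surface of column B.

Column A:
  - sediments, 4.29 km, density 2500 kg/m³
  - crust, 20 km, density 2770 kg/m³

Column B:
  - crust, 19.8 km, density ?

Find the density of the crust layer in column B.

Take the compensation level at the base of the deeper column (depth z_c below the surface of column A) and equate Σ ρ_i t_i down to z_c; mantle fills any gap and the z_c terms cancel.
Column A: 4.29×2500 + 20×2770 + (z_c − 24.29)×3220
Column B: 0.372×0 + 19.8×ρ + (z_c − 0.372 − 19.8)×3220
The z_c×3220 term appears on both sides and cancels. Collect the known terms of each column as K = Σ(ρt)_known − 3220 × (depth of known layers): K_A = 66125 − 3220×24.29 = −12088.8; K_B = 0 − 3220×(0.372 + 19.8) = −64953.84.
Balance: K_A = K_B + 19.8×ρ, so ρ = (K_A − K_B)/19.8 = 52865/19.8 = 2670 kg/m³.

2670 kg/m³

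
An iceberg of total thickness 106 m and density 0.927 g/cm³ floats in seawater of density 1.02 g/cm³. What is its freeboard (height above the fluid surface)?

9.66 m

Floating equilibrium: submerged depth d = t ρ_obj/ρ_fluid = 106 m × 0.927/1.02 = 96.34 m.
Freeboard = t − d = 106 m − 96.34 m = 9.66 m.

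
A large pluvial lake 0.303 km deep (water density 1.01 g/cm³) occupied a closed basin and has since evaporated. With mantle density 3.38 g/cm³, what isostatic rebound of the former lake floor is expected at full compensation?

0.0905 km

u = d ρ_w/ρ_m = 0.303 km × 1.01/3.38 = 0.0905 km.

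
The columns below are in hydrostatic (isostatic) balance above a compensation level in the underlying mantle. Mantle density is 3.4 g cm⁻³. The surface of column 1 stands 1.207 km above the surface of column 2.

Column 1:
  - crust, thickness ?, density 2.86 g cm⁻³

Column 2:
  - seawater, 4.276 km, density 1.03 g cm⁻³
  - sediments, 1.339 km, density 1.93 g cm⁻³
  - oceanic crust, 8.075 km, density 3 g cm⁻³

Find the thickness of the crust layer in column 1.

36 km

Take the compensation level at the base of the deeper column (depth z_c below the surface of column 1) and equate Σ ρ_i t_i down to z_c; mantle fills any gap and the z_c terms cancel.
Column 1: x×2.86 + (z_c − 0 − x)×3.4
Column 2: 1.207×0 + 4.276×1.03 + 1.339×1.93 + 8.075×3 + (z_c − 1.207 − 13.69)×3.4
The z_c×3.4 term appears on both sides and cancels. Collect the known terms of each column as K = Σ(ρt)_known − 3.4 × (depth of known layers): K_1 = 0 − 3.4×0 = 0; K_2 = 31.21355 − 3.4×(1.207 + 13.69) = −19.43625.
Balance: K_1 − x×(3.4 − 2.86) = K_2, so x = (K_1 − K_2)/(3.4 − 2.86) = 19.4363/0.54 = 36 km.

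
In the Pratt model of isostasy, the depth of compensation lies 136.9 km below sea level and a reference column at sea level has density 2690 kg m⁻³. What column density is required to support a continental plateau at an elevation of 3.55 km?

Pratt balance: ρ_ref D = ρ (D + h).
ρ = ρ_ref D/(D + h) = 2690 × 136.9 km/(136.9 km + 3.55 km) = 2620 kg m⁻³.

2620 kg m⁻³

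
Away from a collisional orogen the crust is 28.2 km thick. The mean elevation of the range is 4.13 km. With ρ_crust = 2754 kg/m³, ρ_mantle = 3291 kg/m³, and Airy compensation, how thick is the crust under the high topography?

Root depth r = h ρ_c / (ρ_m − ρ_c) = 4.13 km × 2754 / 537 = 21.18 km.
Total thickness = T + h + r = 28.2 km + 4.13 km + 21.18 km = 53.5 km.

53.5 km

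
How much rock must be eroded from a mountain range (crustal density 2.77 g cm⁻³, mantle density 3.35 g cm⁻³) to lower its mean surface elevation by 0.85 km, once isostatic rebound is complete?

Net drop Δ = e − u = e − e ρ_c/ρ_m = e (ρ_m − ρ_c)/ρ_m.
e = Δ ρ_m/(ρ_m − ρ_c) = 0.85 km × 3.35/0.58 = 4.91 km.

4.91 km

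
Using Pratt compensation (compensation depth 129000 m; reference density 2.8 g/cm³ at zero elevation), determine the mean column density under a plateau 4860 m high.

2.7 g/cm³

Pratt balance: ρ_ref D = ρ (D + h).
ρ = ρ_ref D/(D + h) = 2.8 × 129000 m/(129000 m + 4860 m) = 2.7 g/cm³.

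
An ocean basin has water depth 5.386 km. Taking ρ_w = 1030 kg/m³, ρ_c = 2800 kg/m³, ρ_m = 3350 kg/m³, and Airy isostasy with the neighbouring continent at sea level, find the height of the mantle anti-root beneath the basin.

17.3 km

Isostatic balance requires: replacing crust with seawater at the top is compensated by replacing crust with mantle at the base: d (ρ_c − ρ_w) = a (ρ_m − ρ_c).
a = d (ρ_c − ρ_w)/(ρ_m − ρ_c) = 5.386 km × 1770/550 = 17.3 km.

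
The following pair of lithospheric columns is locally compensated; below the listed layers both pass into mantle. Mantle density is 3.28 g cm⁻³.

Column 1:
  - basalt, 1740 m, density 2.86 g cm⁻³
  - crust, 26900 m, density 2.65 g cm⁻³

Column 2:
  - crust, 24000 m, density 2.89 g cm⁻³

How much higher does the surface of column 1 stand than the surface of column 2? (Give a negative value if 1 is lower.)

For any compensation level in the mantle, the mantle terms cancel and isostasy reduces to e = (Σt_1 − Σt_2) − (Σ(ρt)_1 − Σ(ρt)_2) / ρ_m.
Σt_1 = 28640 m; Σt_2 = 24000 m; Σ(ρt)_1 = 76261.4; Σ(ρt)_2 = 69360 (in m·g cm⁻³).
e = (28640 − 24000) − (76261.4 − 69360) / 3.28 = 2540 m.

2540 m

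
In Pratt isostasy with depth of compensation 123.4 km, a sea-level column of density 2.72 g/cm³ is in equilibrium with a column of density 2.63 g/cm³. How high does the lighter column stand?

4.22 km

ρ_ref D = ρ (D + h) → h = D (ρ_ref − ρ)/ρ.
h = 123.4 km × (2.72 − 2.63)/2.63 = 4.22 km.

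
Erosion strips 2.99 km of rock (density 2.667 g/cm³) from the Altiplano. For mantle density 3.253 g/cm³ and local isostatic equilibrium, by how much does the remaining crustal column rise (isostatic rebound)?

2.45 km

Unloading: uplift u = e ρ_c/ρ_m = 2.99 km × 2.667/3.253 = 2.45 km.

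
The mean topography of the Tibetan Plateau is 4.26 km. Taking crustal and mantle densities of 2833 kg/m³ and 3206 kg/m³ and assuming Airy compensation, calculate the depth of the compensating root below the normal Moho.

32.4 km

In Airy isostatic equilibrium: the weight of the topography is balanced by the buoyancy of the root, ρ_c h = (ρ_m − ρ_c) r.
r = h · ρ_c / (ρ_m − ρ_c) = 4.26 km × 2833 / (3206 − 2833) = 32.4 km.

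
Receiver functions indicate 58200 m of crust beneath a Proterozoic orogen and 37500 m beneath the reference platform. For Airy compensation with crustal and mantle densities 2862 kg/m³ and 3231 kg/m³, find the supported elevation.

2360 m

Excess crust Δ = 58200 m − 37500 m = 20700 m, split between elevation h and root r with h + r = Δ.
Airy balance ρ_c h = (ρ_m − ρ_c) r gives r = h ρ_c/(ρ_m − ρ_c), so h (1 + ρ_c/(ρ_m − ρ_c)) = Δ, i.e. h = Δ (ρ_m − ρ_c)/ρ_m.
h = 20700 m × 369/3231 = 2360 m.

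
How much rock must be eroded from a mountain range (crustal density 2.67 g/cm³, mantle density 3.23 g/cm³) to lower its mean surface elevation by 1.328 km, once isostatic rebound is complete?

7.66 km

Net drop Δ = e − u = e − e ρ_c/ρ_m = e (ρ_m − ρ_c)/ρ_m.
e = Δ ρ_m/(ρ_m − ρ_c) = 1.328 km × 3.23/0.56 = 7.66 km.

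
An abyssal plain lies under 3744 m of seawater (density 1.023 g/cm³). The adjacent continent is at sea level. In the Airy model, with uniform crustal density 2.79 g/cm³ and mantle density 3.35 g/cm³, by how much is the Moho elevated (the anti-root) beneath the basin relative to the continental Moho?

11800 m

By Archimedes' principle applied to the lithosphere: replacing crust with seawater at the top is compensated by replacing crust with mantle at the base: d (ρ_c − ρ_w) = a (ρ_m − ρ_c).
a = d (ρ_c − ρ_w)/(ρ_m − ρ_c) = 3744 m × 1.767/0.56 = 11800 m.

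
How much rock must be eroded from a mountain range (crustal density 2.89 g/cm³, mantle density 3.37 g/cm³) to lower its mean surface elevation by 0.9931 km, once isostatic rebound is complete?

Net drop Δ = e − u = e − e ρ_c/ρ_m = e (ρ_m − ρ_c)/ρ_m.
e = Δ ρ_m/(ρ_m − ρ_c) = 0.9931 km × 3.37/0.48 = 6.97 km.

6.97 km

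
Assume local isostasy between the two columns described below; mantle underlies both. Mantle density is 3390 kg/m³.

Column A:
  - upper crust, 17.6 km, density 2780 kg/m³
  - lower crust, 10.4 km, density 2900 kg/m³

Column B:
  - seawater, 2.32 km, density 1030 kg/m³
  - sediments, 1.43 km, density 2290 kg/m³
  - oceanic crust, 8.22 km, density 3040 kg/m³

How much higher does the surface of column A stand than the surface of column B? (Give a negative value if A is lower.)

1.74 km

For any compensation level in the mantle, the mantle terms cancel and isostasy reduces to e = (Σt_A − Σt_B) − (Σ(ρt)_A − Σ(ρt)_B) / ρ_m.
Σt_A = 28 km; Σt_B = 11.97 km; Σ(ρt)_A = 79088; Σ(ρt)_B = 30653.1 (in km·kg/m³).
e = (28 − 11.97) − (79088 − 30653.1) / 3390 = 1.74 km.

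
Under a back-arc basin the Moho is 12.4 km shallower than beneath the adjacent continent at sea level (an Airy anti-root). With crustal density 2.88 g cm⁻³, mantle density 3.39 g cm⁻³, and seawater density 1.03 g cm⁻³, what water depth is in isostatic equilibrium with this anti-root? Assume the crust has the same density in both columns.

Replacing a thickness d of crust by seawater at the top must be balanced by replacing crust with mantle at the base: d (ρ_c − ρ_w) = a (ρ_m − ρ_c).
d = a (ρ_m − ρ_c)/(ρ_c − ρ_w) = 12.4 km × 0.51/1.85 = 3.42 km.

3.42 km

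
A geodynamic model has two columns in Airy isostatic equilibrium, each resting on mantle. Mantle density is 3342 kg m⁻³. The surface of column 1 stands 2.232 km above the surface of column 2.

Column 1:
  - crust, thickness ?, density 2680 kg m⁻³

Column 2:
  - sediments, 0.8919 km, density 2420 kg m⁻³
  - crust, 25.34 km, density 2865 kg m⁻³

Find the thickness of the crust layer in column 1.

30.8 km

Take the compensation level at the base of the deeper column (depth z_c below the surface of column 1) and equate Σ ρ_i t_i down to z_c; mantle fills any gap and the z_c terms cancel.
Column 1: x×2680 + (z_c − 0 − x)×3342
Column 2: 2.232×0 + 0.8919×2420 + 25.34×2865 + (z_c − 2.232 − 26.2319)×3342
The z_c×3342 term appears on both sides and cancels. Collect the known terms of each column as K = Σ(ρt)_known − 3342 × (depth of known layers): K_1 = 0 − 3342×0 = 0; K_2 = 74757.498 − 3342×(2.232 + 26.2319) = −20368.8558.
Balance: K_1 − x×(3342 − 2680) = K_2, so x = (K_1 − K_2)/(3342 − 2680) = 20368.9/662 = 30.8 km.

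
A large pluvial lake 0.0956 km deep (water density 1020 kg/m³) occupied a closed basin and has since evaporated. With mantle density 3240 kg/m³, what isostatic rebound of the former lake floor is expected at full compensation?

u = d ρ_w/ρ_m = 0.0956 km × 1020/3240 = 0.0301 km.

0.0301 km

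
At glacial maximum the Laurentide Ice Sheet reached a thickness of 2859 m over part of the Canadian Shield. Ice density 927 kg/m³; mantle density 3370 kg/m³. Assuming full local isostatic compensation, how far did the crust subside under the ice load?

For local isostatic compensation: the ice load ρ_ice t is balanced by mantle displaced below, ρ_m s.
s = t ρ_ice / ρ_m = 2859 m × 927/3370 = 786 m.

786 m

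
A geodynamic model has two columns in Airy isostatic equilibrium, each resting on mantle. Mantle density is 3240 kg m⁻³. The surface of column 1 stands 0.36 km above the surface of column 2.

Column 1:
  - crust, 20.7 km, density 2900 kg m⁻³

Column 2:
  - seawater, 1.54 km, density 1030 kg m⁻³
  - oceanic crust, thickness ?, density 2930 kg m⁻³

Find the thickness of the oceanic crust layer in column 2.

7.96 km

Take the compensation level at the base of the deeper column (depth z_c below the surface of column 1) and equate Σ ρ_i t_i down to z_c; mantle fills any gap and the z_c terms cancel.
Column 1: 20.7×2900 + (z_c − 20.7)×3240
Column 2: 0.36×0 + 1.54×1030 + x×2930 + (z_c − 0.36 − 1.54 − x)×3240
The z_c×3240 term appears on both sides and cancels. Collect the known terms of each column as K = Σ(ρt)_known − 3240 × (depth of known layers): K_1 = 60030 − 3240×20.7 = −7038; K_2 = 1586.2 − 3240×(0.36 + 1.54) = −4569.8.
Balance: K_1 = K_2 − x×(3240 − 2930), so x = (K_2 − K_1)/(3240 − 2930) = 2468.2/310 = 7.96 km.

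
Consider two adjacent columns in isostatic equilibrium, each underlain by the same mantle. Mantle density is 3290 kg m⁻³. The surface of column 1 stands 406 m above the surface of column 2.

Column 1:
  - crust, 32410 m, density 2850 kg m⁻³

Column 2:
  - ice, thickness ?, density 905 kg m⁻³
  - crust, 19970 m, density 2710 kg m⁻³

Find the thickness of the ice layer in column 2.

563 m

Take the compensation level at the base of the deeper column (depth z_c below the surface of column 1) and equate Σ ρ_i t_i down to z_c; mantle fills any gap and the z_c terms cancel.
Column 1: 32410×2850 + (z_c − 32410)×3290
Column 2: 406×0 + x×905 + 19970×2710 + (z_c − 406 − 19970 − x)×3290
The z_c×3290 term appears on both sides and cancels. Collect the known terms of each column as K = Σ(ρt)_known − 3290 × (depth of known layers): K_1 = 92368500 − 3290×32410 = −14260400; K_2 = 54118700 − 3290×(406 + 19970) = −12918340.
Balance: K_1 = K_2 − x×(3290 − 905), so x = (K_2 − K_1)/(3290 − 905) = 1342060/2385 = 563 m.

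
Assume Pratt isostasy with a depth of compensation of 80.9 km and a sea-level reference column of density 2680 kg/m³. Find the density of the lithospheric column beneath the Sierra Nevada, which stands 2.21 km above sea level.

Pratt balance: ρ_ref D = ρ (D + h).
ρ = ρ_ref D/(D + h) = 2680 × 80.9 km/(80.9 km + 2.21 km) = 2610 kg/m³.

2610 kg/m³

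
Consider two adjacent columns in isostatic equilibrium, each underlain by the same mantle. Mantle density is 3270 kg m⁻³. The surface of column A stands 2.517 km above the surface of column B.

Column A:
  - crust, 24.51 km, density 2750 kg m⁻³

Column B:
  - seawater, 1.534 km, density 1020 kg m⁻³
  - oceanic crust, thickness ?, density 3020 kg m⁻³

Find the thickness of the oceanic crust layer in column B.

Take the compensation level at the base of the deeper column (depth z_c below the surface of column A) and equate Σ ρ_i t_i down to z_c; mantle fills any gap and the z_c terms cancel.
Column A: 24.51×2750 + (z_c − 24.51)×3270
Column B: 2.517×0 + 1.534×1020 + x×3020 + (z_c − 2.517 − 1.534 − x)×3270
The z_c×3270 term appears on both sides and cancels. Collect the known terms of each column as K = Σ(ρt)_known − 3270 × (depth of known layers): K_A = 67402.5 − 3270×24.51 = −12745.2; K_B = 1564.68 − 3270×(2.517 + 1.534) = −11682.09.
Balance: K_A = K_B − x×(3270 − 3020), so x = (K_B − K_A)/(3270 − 3020) = 1063.11/250 = 4.25 km.

4.25 km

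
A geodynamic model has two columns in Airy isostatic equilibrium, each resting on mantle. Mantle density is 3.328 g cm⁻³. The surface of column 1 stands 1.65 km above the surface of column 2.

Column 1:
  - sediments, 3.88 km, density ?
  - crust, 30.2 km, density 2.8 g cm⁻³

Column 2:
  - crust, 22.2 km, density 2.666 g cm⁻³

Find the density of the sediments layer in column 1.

Take the compensation level at the base of the deeper column (depth z_c below the surface of column 1) and equate Σ ρ_i t_i down to z_c; mantle fills any gap and the z_c terms cancel.
Column 1: 3.88×ρ + 30.2×2.8 + (z_c − 34.08)×3.328
Column 2: 1.65×0 + 22.2×2.666 + (z_c − 1.65 − 22.2)×3.328
The z_c×3.328 term appears on both sides and cancels. Collect the known terms of each column as K = Σ(ρt)_known − 3.328 × (depth of known layers): K_1 = 84.56 − 3.328×34.08 = −28.85824; K_2 = 59.1852 − 3.328×(1.65 + 22.2) = −20.1876.
Balance: K_1 + 3.88×ρ = K_2, so ρ = (K_2 − K_1)/3.88 = 8.67064/3.88 = 2.23 g cm⁻³.

2.23 g cm⁻³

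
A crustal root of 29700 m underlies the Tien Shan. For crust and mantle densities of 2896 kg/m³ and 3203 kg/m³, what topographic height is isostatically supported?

3150 m

By Archimedes' principle applied to the lithosphere: ρ_c h = (ρ_m − ρ_c) r.
h = r (ρ_m − ρ_c) / ρ_c = 29700 m × (3203 − 2896) / 2896 = 3150 m.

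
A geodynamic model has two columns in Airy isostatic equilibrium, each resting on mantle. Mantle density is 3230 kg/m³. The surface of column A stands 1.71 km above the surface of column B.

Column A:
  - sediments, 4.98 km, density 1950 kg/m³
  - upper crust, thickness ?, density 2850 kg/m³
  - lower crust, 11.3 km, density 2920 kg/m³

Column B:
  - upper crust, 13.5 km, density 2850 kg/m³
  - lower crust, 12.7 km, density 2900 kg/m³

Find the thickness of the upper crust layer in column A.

13.1 km

Take the compensation level at the base of the deeper column (depth z_c below the surface of column A) and equate Σ ρ_i t_i down to z_c; mantle fills any gap and the z_c terms cancel.
Column A: 4.98×1950 + x×2850 + 11.3×2920 + (z_c − 16.28 − x)×3230
Column B: 1.71×0 + 13.5×2850 + 12.7×2900 + (z_c − 1.71 − 26.2)×3230
The z_c×3230 term appears on both sides and cancels. Collect the known terms of each column as K = Σ(ρt)_known − 3230 × (depth of known layers): K_A = 42707 − 3230×16.28 = −9877.4; K_B = 75305 − 3230×(1.71 + 26.2) = −14844.3.
Balance: K_A − x×(3230 − 2850) = K_B, so x = (K_A − K_B)/(3230 − 2850) = 4966.9/380 = 13.1 km.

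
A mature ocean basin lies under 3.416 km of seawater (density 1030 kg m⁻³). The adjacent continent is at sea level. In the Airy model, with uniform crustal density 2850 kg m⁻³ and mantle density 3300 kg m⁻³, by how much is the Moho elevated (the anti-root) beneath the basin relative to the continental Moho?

Balancing pressure at the compensation depth: replacing crust with seawater at the top is compensated by replacing crust with mantle at the base: d (ρ_c − ρ_w) = a (ρ_m − ρ_c).
a = d (ρ_c − ρ_w)/(ρ_m − ρ_c) = 3.416 km × 1820/450 = 13.8 km.

13.8 km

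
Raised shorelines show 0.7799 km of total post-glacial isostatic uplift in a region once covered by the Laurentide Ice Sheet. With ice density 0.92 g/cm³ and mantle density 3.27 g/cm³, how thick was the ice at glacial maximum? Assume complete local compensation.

u = t ρ_ice/ρ_m → t = u ρ_m/ρ_ice = 0.7799 km × 3.27/0.92 = 2.77 km.

2.77 km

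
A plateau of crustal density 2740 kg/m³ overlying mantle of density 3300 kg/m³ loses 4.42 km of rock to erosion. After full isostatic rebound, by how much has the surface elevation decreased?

Rebound u = e ρ_c/ρ_m = 4.42 km × 2740/3300 = 3.67 km.
Net surface drop = e − u = 4.42 km − 3.67 km = e (ρ_m − ρ_c)/ρ_m = 0.75 km.

0.75 km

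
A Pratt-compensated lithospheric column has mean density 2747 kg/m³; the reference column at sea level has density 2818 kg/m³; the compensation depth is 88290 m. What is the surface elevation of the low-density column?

2280 m

ρ_ref D = ρ (D + h) → h = D (ρ_ref − ρ)/ρ.
h = 88290 m × (2818 − 2747)/2747 = 2280 m.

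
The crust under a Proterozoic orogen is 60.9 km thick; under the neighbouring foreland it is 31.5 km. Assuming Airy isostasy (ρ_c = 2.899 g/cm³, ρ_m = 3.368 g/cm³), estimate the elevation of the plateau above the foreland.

4.09 km

Excess crust Δ = 60.9 km − 31.5 km = 29.4 km, split between elevation h and root r with h + r = Δ.
Airy balance ρ_c h = (ρ_m − ρ_c) r gives r = h ρ_c/(ρ_m − ρ_c), so h (1 + ρ_c/(ρ_m − ρ_c)) = Δ, i.e. h = Δ (ρ_m − ρ_c)/ρ_m.
h = 29.4 km × 0.469/3.368 = 4.09 km.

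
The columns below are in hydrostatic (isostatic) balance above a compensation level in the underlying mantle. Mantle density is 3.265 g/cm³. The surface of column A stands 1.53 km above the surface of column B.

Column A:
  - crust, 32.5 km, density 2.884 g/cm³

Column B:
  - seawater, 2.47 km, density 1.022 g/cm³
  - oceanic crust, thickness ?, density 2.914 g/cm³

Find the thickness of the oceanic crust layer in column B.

Take the compensation level at the base of the deeper column (depth z_c below the surface of column A) and equate Σ ρ_i t_i down to z_c; mantle fills any gap and the z_c terms cancel.
Column A: 32.5×2.884 + (z_c − 32.5)×3.265
Column B: 1.53×0 + 2.47×1.022 + x×2.914 + (z_c − 1.53 − 2.47 − x)×3.265
The z_c×3.265 term appears on both sides and cancels. Collect the known terms of each column as K = Σ(ρt)_known − 3.265 × (depth of known layers): K_A = 93.73 − 3.265×32.5 = −12.3825; K_B = 2.52434 − 3.265×(1.53 + 2.47) = −10.53566.
Balance: K_A = K_B − x×(3.265 − 2.914), so x = (K_B − K_A)/(3.265 − 2.914) = 1.84684/0.351 = 5.26 km.

5.26 km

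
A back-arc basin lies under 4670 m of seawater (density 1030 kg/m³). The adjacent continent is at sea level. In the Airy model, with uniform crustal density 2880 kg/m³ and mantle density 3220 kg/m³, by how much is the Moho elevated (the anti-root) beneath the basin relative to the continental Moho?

25400 m

Isostatic balance requires: replacing crust with seawater at the top is compensated by replacing crust with mantle at the base: d (ρ_c − ρ_w) = a (ρ_m − ρ_c).
a = d (ρ_c − ρ_w)/(ρ_m − ρ_c) = 4670 m × 1850/340 = 25400 m.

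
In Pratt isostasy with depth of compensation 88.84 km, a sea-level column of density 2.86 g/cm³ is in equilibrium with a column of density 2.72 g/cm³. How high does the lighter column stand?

4.57 km

ρ_ref D = ρ (D + h) → h = D (ρ_ref − ρ)/ρ.
h = 88.84 km × (2.86 − 2.72)/2.72 = 4.57 km.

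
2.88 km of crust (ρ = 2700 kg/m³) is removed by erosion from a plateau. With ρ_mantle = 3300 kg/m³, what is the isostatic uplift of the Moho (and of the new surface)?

Unloading: uplift u = e ρ_c/ρ_m = 2.88 km × 2700/3300 = 2.36 km.

2.36 km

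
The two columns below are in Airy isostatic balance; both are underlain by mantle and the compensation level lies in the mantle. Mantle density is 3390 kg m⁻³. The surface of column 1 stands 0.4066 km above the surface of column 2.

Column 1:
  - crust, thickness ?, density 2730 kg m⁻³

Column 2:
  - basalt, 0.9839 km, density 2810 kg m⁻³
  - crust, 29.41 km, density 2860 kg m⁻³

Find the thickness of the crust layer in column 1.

Take the compensation level at the base of the deeper column (depth z_c below the surface of column 1) and equate Σ ρ_i t_i down to z_c; mantle fills any gap and the z_c terms cancel.
Column 1: x×2730 + (z_c − 0 − x)×3390
Column 2: 0.4066×0 + 0.9839×2810 + 29.41×2860 + (z_c − 0.4066 − 30.3939)×3390
The z_c×3390 term appears on both sides and cancels. Collect the known terms of each column as K = Σ(ρt)_known − 3390 × (depth of known layers): K_1 = 0 − 3390×0 = 0; K_2 = 86877.359 − 3390×(0.4066 + 30.3939) = −17536.336.
Balance: K_1 − x×(3390 − 2730) = K_2, so x = (K_1 − K_2)/(3390 − 2730) = 17536.3/660 = 26.6 km.

26.6 km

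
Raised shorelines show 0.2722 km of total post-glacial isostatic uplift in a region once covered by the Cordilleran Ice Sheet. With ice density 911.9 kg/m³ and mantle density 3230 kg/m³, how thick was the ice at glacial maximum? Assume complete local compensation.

u = t ρ_ice/ρ_m → t = u ρ_m/ρ_ice = 0.2722 km × 3230/911.9 = 0.964 km.

0.964 km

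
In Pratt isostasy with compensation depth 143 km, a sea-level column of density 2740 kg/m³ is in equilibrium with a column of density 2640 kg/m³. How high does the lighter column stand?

ρ_ref D = ρ (D + h) → h = D (ρ_ref − ρ)/ρ.
h = 143 km × (2740 − 2640)/2640 = 5.42 km.

5.42 km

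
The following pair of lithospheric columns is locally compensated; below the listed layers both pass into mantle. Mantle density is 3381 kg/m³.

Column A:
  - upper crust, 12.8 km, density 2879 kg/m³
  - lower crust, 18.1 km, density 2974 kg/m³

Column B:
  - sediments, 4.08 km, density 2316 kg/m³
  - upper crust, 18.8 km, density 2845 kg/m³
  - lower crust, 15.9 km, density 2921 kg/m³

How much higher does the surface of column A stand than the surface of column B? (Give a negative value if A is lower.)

−2.35 km

For any compensation level in the mantle, the mantle terms cancel and isostasy reduces to e = (Σt_A − Σt_B) − (Σ(ρt)_A − Σ(ρt)_B) / ρ_m.
Σt_A = 30.9 km; Σt_B = 38.78 km; Σ(ρt)_A = 90680.6; Σ(ρt)_B = 109379.18 (in km·kg/m³).
e = (30.9 − 38.78) − (90680.6 − 109379.18) / 3381 = −2.35 km.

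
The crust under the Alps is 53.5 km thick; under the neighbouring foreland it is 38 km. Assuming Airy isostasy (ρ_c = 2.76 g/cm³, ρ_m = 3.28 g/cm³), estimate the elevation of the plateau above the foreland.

Excess crust Δ = 53.5 km − 38 km = 15.5 km, split between elevation h and root r with h + r = Δ.
Airy balance ρ_c h = (ρ_m − ρ_c) r gives r = h ρ_c/(ρ_m − ρ_c), so h (1 + ρ_c/(ρ_m − ρ_c)) = Δ, i.e. h = Δ (ρ_m − ρ_c)/ρ_m.
h = 15.5 km × 0.52/3.28 = 2.46 km.

2.46 km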